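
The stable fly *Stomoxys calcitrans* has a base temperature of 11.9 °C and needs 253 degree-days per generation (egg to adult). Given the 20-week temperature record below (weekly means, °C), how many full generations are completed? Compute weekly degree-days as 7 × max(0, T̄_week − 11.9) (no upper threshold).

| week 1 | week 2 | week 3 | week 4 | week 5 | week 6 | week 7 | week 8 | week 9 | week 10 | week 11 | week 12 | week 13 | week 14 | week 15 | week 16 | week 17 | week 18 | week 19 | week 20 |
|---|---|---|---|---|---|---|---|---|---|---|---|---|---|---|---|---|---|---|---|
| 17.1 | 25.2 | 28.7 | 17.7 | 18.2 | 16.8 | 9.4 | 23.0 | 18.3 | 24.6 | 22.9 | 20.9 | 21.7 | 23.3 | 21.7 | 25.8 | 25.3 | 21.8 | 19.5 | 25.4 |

5 generations

Weekly DD (7 × max(0, T̄ − 11.9)): 36.4, 93.1, 117.6, 40.6, 44.1, 34.3, 0.0, 77.7, 44.8, 88.9, 77.0, 63.0, 68.6, 79.8, 68.6, 97.3, 93.8, 69.3, 53.2, 94.5.
Season total = 1342.6 DD.
Complete generations = ⌊1342.6 / 253⌋ = 5.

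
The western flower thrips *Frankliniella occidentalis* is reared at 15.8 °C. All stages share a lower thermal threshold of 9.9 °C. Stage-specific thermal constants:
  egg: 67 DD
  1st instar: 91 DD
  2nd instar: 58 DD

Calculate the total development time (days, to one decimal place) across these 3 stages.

Daily accumulation at 15.8 °C = 15.8 − 9.9 = 5.9 DD/day.
Total K = 67 + 91 + 58 = 216 DD.
Total duration = 216 / 5.9 = 36.610 ≈ 36.6 days.

36.6 days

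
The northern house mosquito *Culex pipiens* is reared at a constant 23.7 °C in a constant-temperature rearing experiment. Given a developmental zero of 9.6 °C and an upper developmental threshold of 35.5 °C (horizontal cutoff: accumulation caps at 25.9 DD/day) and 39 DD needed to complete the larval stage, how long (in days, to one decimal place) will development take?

Daily accumulation = 23.7 − 9.6 = 14.1 DD/day.
Duration = 39 / 14.1 = 2.766 ≈ 2.8 days.

2.8 days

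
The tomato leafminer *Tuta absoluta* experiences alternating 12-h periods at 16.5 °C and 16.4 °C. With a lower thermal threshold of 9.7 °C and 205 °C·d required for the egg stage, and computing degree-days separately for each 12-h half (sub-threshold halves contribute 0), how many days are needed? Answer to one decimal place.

30.4 days

Day half: max(0, 16.5 − 9.7) × 0.5 = 6.8 × 0.5 = 3.40 DD.
Night half: max(0, 16.4 − 9.7) × 0.5 = 6.7 × 0.5 = 3.35 DD.
Per 24 h: 6.75 DD/day.
Duration = 205 / 6.75 = 30.370 ≈ 30.4 days.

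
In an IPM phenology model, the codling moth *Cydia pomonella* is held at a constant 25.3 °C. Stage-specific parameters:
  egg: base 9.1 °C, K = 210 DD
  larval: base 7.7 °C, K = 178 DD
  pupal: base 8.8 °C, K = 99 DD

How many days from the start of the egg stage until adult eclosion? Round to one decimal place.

egg: 210 / (25.3 − 9.1) = 210 / 16.2 = 12.963 d.
larval: 178 / (25.3 − 7.7) = 178 / 17.6 = 10.114 d.
pupal: 99 / (25.3 − 8.8) = 99 / 16.5 = 6.000 d.
Sum = 29.077 ≈ 29.1 days.

29.1 days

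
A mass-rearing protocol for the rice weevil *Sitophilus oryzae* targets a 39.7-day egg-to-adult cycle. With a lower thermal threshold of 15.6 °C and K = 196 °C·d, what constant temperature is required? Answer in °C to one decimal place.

20.5 °C

Required daily accumulation = 196 / 39.7 = 4.937 DD/day.
T = T_base + 4.937 = 15.6 + 4.937 = 20.537 ≈ 20.5 °C.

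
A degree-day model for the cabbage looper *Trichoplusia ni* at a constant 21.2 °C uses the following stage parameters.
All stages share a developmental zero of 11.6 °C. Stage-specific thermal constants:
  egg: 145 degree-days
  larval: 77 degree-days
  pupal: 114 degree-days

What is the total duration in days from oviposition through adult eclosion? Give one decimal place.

Daily accumulation at 21.2 °C = 21.2 − 11.6 = 9.6 DD/day.
Total K = 145 + 77 + 114 = 336 DD.
Total duration = 336 / 9.6 = 35.000 ≈ 35.0 days.

35.0 days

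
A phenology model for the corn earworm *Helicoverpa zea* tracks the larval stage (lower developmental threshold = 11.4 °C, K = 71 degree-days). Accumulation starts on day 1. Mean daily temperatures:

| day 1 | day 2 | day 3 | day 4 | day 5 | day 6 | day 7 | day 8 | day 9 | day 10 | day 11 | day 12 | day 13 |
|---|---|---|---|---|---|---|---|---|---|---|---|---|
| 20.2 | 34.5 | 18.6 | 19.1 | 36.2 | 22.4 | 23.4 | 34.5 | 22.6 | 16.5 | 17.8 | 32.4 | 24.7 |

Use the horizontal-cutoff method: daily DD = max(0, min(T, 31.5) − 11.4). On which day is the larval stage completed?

day 6

Daily DD above 11.4 °C (capped at 20.1): 8.8, 20.1, 7.2, 7.7, 20.1, 11.0, 12.0, 20.1, 11.2, 5.1, 6.4, 20.1, 13.3.
Cumulative: 8.8, 28.9, 36.1, 43.8, 63.9, 74.9, 86.9, 107.0, 118.2, 123.3, 129.7, 149.8, 163.1.
The total first reaches 71 DD on day 6.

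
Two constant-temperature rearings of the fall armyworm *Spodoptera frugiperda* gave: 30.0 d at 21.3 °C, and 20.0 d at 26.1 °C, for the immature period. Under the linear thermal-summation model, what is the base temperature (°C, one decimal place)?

11.7 °C

Under the model K = D·(T − T_b), so D₁·(T₁ − T_b) = D₂·(T₂ − T_b).
30.0·(21.3 − T_b) = 20.0·(26.1 − T_b)
T_b = (30.0·21.3 − 20.0·26.1) / (30.0 − 20.0) = 117.00 / 10.0 = 11.700 °C ≈ 11.7 °C.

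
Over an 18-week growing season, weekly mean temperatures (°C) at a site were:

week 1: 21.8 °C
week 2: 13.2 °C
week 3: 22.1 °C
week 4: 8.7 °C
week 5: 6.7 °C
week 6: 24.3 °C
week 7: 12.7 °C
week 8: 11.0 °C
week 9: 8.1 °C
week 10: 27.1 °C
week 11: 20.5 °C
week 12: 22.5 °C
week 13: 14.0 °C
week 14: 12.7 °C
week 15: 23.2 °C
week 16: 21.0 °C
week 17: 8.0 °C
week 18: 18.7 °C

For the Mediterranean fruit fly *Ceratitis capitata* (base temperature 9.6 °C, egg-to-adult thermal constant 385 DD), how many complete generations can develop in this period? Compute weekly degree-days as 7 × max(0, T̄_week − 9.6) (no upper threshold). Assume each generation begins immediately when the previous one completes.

2 generations

Weekly DD (7 × max(0, T̄ − 9.6)): 85.4, 25.2, 87.5, 0.0, 0.0, 102.9, 21.7, 9.8, 0.0, 122.5, 76.3, 90.3, 30.8, 21.7, 95.2, 79.8, 0.0, 63.7.
Season total = 912.8 DD.
Complete generations = ⌊912.8 / 385⌋ = 2.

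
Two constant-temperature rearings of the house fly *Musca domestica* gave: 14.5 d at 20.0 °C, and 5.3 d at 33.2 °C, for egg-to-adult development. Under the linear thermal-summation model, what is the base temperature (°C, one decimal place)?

12.4 °C

Linear rate model ⇒ the product D·(T − T_b) is constant across temperatures.
14.5·(20.0 − T_b) = 5.3·(33.2 − T_b)
T_b = (14.5·20.0 − 5.3·33.2) / (14.5 − 5.3) = 114.04 / 9.2 = 12.396 °C ≈ 12.4 °C.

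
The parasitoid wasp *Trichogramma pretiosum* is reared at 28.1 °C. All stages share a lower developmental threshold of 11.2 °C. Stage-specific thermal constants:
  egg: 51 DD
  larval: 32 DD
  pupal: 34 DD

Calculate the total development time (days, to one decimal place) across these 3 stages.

6.9 days

Daily accumulation at 28.1 °C = 28.1 − 11.2 = 16.9 DD/day.
Total K = 51 + 32 + 34 = 117 DD.
Total duration = 117 / 16.9 = 6.923 ≈ 6.9 days.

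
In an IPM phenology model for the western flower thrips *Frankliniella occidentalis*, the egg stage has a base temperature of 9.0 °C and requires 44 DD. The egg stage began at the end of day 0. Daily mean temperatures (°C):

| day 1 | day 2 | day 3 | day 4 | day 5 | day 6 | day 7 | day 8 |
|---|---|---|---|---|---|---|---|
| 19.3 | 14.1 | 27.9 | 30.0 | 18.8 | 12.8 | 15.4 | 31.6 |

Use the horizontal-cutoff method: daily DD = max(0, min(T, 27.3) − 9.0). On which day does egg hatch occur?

day 4

Daily DD above 9.0 °C (capped at 18.3): 10.3, 5.1, 18.3, 18.3, 9.8, 3.8, 6.4, 18.3.
Cumulative: 10.3, 15.4, 33.7, 52.0, 61.8, 65.6, 72.0, 90.3.
The total first reaches 44 DD on day 4.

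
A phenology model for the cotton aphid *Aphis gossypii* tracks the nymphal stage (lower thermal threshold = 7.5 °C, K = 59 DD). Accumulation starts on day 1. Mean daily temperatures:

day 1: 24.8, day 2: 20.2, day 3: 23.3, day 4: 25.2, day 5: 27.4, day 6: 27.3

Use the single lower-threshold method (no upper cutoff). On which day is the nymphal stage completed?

Daily DD above 7.5 °C: 17.3, 12.7, 15.8, 17.7, 19.9, 19.8.
Cumulative: 17.3, 30.0, 45.8, 63.5, 83.4, 103.2.
The total first reaches 59 DD on day 4.

day 4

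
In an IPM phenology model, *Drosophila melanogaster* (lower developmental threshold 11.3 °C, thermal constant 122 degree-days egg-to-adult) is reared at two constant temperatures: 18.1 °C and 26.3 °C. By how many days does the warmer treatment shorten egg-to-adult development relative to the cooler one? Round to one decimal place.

At 18.1 °C: 122 / (18.1 − 11.3) = 122 / 6.8 = 17.941 d.
At 26.3 °C: 122 / (26.3 − 11.3) = 122 / 15.0 = 8.133 d.
Difference = |17.941 − 8.133| = 9.808 ≈ 9.8 days.

9.8 days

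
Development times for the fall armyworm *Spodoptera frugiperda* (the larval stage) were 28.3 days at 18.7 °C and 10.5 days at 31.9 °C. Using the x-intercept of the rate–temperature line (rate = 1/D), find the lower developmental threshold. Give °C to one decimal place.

Equal thermal constants: D₁(T₁ − T_b) = D₂(T₂ − T_b).
28.3·(18.7 − T_b) = 10.5·(31.9 − T_b)
T_b = (28.3·18.7 − 10.5·31.9) / (28.3 − 10.5) = 194.26 / 17.8 = 10.913 °C ≈ 10.9 °C.

10.9 °C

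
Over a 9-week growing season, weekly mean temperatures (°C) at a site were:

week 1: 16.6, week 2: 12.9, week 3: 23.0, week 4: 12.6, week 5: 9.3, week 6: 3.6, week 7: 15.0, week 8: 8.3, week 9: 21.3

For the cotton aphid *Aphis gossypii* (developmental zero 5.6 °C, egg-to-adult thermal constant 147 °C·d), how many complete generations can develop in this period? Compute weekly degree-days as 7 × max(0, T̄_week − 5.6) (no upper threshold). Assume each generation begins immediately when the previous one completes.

3 generations

Weekly DD (7 × max(0, T̄ − 5.6)): 77.0, 51.1, 121.8, 49.0, 25.9, 0.0, 65.8, 18.9, 109.9.
Season total = 519.4 DD.
Complete generations = ⌊519.4 / 147⌋ = 3.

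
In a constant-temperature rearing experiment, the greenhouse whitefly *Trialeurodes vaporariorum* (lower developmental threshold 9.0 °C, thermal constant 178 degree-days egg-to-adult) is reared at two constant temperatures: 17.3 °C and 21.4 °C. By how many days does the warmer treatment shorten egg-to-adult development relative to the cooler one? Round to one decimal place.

At 17.3 °C: 178 / (17.3 − 9.0) = 178 / 8.3 = 21.446 d.
At 21.4 °C: 178 / (21.4 − 9.0) = 178 / 12.4 = 14.355 d.
Difference = |21.446 − 14.355| = 7.091 ≈ 7.1 days.

7.1 days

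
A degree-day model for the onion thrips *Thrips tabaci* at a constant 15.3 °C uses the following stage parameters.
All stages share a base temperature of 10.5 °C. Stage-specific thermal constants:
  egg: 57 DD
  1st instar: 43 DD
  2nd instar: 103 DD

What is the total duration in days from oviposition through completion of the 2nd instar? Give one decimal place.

42.3 days

Daily accumulation at 15.3 °C = 15.3 − 10.5 = 4.8 DD/day.
Total K = 57 + 43 + 103 = 203 DD.
Total duration = 203 / 4.8 = 42.292 ≈ 42.3 days.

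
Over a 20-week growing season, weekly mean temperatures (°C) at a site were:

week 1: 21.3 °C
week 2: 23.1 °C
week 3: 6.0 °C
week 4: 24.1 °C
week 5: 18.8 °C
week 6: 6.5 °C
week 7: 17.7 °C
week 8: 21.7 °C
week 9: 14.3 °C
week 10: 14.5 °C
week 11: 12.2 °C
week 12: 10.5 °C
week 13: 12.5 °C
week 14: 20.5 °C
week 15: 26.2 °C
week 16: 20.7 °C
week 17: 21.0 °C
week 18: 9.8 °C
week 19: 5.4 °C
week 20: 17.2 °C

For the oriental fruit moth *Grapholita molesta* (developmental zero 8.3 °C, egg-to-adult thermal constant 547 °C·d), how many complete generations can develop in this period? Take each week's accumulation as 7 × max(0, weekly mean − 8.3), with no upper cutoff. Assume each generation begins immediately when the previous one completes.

Weekly DD (7 × max(0, T̄ − 8.3)): 91.0, 103.6, 0.0, 110.6, 73.5, 0.0, 65.8, 93.8, 42.0, 43.4, 27.3, 15.4, 29.4, 85.4, 125.3, 86.8, 88.9, 10.5, 0.0, 62.3.
Season total = 1155.0 DD.
Complete generations = ⌊1155.0 / 547⌋ = 2.

2 generations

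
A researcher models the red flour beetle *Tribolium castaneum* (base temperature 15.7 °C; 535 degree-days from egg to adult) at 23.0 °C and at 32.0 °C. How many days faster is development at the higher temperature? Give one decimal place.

40.5 days

At 23.0 °C: 535 / (23.0 − 15.7) = 535 / 7.3 = 73.288 d.
At 32.0 °C: 535 / (32.0 − 15.7) = 535 / 16.3 = 32.822 d.
Difference = |73.288 − 32.822| = 40.466 ≈ 40.5 days.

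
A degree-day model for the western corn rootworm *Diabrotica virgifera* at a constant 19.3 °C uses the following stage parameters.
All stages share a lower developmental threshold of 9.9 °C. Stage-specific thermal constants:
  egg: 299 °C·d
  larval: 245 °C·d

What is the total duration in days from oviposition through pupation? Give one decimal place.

Daily accumulation at 19.3 °C = 19.3 − 9.9 = 9.4 DD/day.
Total K = 299 + 245 = 544 DD.
Total duration = 544 / 9.4 = 57.872 ≈ 57.9 days.

57.9 days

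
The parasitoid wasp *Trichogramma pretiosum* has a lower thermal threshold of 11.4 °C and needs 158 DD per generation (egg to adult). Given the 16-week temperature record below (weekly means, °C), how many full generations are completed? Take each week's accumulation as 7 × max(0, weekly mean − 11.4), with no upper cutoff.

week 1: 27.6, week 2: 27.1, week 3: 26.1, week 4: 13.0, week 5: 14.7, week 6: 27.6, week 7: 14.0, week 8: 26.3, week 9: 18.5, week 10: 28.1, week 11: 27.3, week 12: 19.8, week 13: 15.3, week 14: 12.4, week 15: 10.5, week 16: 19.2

6 generations

Weekly DD (7 × max(0, T̄ − 11.4)): 113.4, 109.9, 102.9, 11.2, 23.1, 113.4, 18.2, 104.3, 49.7, 116.9, 111.3, 58.8, 27.3, 7.0, 0.0, 54.6.
Season total = 1022.0 DD.
Complete generations = ⌊1022.0 / 158⌋ = 6.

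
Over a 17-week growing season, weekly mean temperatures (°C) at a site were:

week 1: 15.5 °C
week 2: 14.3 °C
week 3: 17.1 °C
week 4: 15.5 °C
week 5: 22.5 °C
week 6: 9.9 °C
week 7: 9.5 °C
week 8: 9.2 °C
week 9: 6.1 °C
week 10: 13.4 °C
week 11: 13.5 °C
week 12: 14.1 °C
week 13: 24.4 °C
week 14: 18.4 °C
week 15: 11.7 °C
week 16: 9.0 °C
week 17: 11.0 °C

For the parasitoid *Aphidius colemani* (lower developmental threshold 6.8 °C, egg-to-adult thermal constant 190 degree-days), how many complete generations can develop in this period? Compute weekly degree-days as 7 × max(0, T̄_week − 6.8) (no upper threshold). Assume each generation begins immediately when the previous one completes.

Weekly DD (7 × max(0, T̄ − 6.8)): 60.9, 52.5, 72.1, 60.9, 109.9, 21.7, 18.9, 16.8, 0.0, 46.2, 46.9, 51.1, 123.2, 81.2, 34.3, 15.4, 29.4.
Season total = 841.4 DD.
Complete generations = ⌊841.4 / 190⌋ = 4.

4 generations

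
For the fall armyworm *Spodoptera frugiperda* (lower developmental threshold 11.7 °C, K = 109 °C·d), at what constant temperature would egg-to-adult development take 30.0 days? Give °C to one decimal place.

Required daily accumulation = 109 / 30.0 = 3.633 DD/day.
T = T_base + 3.633 = 11.7 + 3.633 = 15.333 ≈ 15.3 °C.

15.3 °C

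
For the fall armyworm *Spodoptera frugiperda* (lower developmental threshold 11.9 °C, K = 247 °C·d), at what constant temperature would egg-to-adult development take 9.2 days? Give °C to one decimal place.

Required daily accumulation = 247 / 9.2 = 26.848 DD/day.
T = T_base + 26.848 = 11.9 + 26.848 = 38.748 ≈ 38.7 °C.

38.7 °C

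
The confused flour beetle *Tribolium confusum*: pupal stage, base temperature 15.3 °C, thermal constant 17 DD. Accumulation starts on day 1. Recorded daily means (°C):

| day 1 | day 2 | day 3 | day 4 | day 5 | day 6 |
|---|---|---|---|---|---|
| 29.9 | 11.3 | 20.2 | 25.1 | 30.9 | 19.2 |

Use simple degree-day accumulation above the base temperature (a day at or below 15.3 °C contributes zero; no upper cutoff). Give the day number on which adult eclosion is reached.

day 3

Daily DD above 15.3 °C: 14.6, 0.0, 4.9, 9.8, 15.6, 3.9.
Cumulative: 14.6, 14.6, 19.5, 29.3, 44.9, 48.8.
The total first reaches 17 DD on day 3.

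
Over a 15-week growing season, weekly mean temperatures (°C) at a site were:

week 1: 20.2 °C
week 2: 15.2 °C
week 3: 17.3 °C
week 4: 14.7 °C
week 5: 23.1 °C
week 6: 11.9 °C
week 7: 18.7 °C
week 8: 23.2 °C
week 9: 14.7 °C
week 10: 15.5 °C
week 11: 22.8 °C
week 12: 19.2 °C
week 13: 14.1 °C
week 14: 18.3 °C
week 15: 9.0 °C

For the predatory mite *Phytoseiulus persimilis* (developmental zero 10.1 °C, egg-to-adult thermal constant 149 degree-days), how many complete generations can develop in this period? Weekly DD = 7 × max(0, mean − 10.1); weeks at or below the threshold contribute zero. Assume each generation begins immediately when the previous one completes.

5 generations

Weekly DD (7 × max(0, T̄ − 10.1)): 70.7, 35.7, 50.4, 32.2, 91.0, 12.6, 60.2, 91.7, 32.2, 37.8, 88.9, 63.7, 28.0, 57.4, 0.0.
Season total = 752.5 DD.
Complete generations = ⌊752.5 / 149⌋ = 5.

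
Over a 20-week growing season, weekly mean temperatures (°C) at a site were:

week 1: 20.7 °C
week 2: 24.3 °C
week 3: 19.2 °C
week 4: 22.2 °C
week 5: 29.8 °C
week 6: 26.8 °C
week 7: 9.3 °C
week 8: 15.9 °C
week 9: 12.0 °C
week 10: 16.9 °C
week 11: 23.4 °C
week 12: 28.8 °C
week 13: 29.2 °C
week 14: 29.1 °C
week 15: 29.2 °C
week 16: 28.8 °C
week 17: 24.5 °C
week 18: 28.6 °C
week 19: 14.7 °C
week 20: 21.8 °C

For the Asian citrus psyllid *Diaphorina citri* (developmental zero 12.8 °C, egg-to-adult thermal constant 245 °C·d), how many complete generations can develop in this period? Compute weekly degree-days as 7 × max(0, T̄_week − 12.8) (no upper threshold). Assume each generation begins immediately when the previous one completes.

5 generations

Weekly DD (7 × max(0, T̄ − 12.8)): 55.3, 80.5, 44.8, 65.8, 119.0, 98.0, 0.0, 21.7, 0.0, 28.7, 74.2, 112.0, 114.8, 114.1, 114.8, 112.0, 81.9, 110.6, 13.3, 63.0.
Season total = 1424.5 DD.
Complete generations = ⌊1424.5 / 245⌋ = 5.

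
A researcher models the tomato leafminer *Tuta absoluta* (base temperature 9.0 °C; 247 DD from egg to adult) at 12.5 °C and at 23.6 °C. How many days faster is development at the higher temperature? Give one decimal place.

53.7 days

At 12.5 °C: 247 / (12.5 − 9.0) = 247 / 3.5 = 70.571 d.
At 23.6 °C: 247 / (23.6 − 9.0) = 247 / 14.6 = 16.918 d.
Difference = |70.571 − 16.918| = 53.654 ≈ 53.7 days.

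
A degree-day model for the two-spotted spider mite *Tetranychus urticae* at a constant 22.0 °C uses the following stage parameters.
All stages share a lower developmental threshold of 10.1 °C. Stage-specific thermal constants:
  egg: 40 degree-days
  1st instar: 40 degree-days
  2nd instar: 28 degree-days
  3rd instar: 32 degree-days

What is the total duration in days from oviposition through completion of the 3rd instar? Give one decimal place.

11.8 days

Daily accumulation at 22.0 °C = 22.0 − 10.1 = 11.9 DD/day.
Total K = 40 + 40 + 28 + 32 = 140 DD.
Total duration = 140 / 11.9 = 11.765 ≈ 11.8 days.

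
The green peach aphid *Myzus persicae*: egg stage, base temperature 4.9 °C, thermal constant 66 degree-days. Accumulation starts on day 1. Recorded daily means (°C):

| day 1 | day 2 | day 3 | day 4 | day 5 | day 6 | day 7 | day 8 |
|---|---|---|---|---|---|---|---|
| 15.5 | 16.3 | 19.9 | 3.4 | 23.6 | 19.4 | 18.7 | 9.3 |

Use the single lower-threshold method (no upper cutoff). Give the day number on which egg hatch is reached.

Daily DD above 4.9 °C: 10.6, 11.4, 15.0, 0.0, 18.7, 14.5, 13.8, 4.4.
Cumulative: 10.6, 22.0, 37.0, 37.0, 55.7, 70.2, 84.0, 88.4.
The total first reaches 66 DD on day 6.

day 6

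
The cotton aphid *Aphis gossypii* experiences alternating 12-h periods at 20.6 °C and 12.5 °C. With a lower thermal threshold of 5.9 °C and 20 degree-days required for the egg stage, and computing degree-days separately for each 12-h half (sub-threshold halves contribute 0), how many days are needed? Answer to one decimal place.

Day half: max(0, 20.6 − 5.9) × 0.5 = 14.7 × 0.5 = 7.35 DD.
Night half: max(0, 12.5 − 5.9) × 0.5 = 6.6 × 0.5 = 3.30 DD.
Per 24 h: 10.65 DD/day.
Duration = 20 / 10.65 = 1.878 ≈ 1.9 days.

1.9 days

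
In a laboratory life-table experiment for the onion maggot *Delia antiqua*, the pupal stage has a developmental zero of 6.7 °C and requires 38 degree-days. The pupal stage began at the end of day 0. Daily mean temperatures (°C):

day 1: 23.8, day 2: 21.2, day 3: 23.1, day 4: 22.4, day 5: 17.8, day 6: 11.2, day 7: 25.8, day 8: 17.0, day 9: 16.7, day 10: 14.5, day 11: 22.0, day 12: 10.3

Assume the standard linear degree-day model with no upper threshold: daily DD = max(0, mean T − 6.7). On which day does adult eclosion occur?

Daily DD above 6.7 °C: 17.1, 14.5, 16.4, 15.7, 11.1, 4.5, 19.1, 10.3, 10.0, 7.8, 15.3, 3.6.
Cumulative: 17.1, 31.6, 48.0, 63.7, 74.8, 79.3, 98.4, 108.7, 118.7, 126.5, 141.8, 145.4.
The total first reaches 38 DD on day 3.

day 3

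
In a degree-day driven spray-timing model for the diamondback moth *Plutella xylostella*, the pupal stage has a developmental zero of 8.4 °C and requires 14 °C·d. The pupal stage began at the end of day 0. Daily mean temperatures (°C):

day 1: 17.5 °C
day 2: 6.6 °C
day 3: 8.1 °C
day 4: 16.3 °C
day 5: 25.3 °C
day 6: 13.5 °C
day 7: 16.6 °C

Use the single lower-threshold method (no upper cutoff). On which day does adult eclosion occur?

Daily DD above 8.4 °C: 9.1, 0.0, 0.0, 7.9, 16.9, 5.1, 8.2.
Cumulative: 9.1, 9.1, 9.1, 17.0, 33.9, 39.0, 47.2.
The total first reaches 14 DD on day 4.

day 4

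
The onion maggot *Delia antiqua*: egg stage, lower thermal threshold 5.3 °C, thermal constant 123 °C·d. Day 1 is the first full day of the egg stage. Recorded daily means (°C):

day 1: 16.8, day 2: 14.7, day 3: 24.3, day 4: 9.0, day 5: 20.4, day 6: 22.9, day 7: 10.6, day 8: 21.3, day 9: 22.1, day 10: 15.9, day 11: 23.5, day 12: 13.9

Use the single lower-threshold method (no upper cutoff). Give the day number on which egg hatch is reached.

day 10

Daily DD above 5.3 °C: 11.5, 9.4, 19.0, 3.7, 15.1, 17.6, 5.3, 16.0, 16.8, 10.6, 18.2, 8.6.
Cumulative: 11.5, 20.9, 39.9, 43.6, 58.7, 76.3, 81.6, 97.6, 114.4, 125.0, 143.2, 151.8.
The total first reaches 123 DD on day 10.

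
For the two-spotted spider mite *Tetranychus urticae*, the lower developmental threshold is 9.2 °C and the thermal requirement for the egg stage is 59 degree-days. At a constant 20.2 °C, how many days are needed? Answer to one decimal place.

5.4 days

Daily accumulation = 20.2 − 9.2 = 11.0 DD/day.
Duration = 59 / 11.0 = 5.364 ≈ 5.4 days.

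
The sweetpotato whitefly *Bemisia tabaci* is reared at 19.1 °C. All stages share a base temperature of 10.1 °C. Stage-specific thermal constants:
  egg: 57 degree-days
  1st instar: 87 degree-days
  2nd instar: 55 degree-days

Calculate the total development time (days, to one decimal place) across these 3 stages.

Daily accumulation at 19.1 °C = 19.1 − 10.1 = 9.0 DD/day.
Total K = 57 + 87 + 55 = 199 DD.
Total duration = 199 / 9.0 = 22.111 ≈ 22.1 days.

22.1 days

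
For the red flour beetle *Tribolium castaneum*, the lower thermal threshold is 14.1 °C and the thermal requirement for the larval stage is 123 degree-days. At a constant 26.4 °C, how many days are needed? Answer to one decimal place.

Daily accumulation = 26.4 − 14.1 = 12.3 DD/day.
Duration = 123 / 12.3 = 10.000 ≈ 10.0 days.

10.0 days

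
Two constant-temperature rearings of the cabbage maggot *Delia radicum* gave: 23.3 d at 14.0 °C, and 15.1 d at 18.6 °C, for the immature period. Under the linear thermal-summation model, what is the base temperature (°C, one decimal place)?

5.5 °C

Linear rate model ⇒ the product D·(T − T_b) is constant across temperatures.
23.3·(14.0 − T_b) = 15.1·(18.6 − T_b)
T_b = (23.3·14.0 − 15.1·18.6) / (23.3 − 15.1) = 45.34 / 8.2 = 5.529 °C ≈ 5.5 °C.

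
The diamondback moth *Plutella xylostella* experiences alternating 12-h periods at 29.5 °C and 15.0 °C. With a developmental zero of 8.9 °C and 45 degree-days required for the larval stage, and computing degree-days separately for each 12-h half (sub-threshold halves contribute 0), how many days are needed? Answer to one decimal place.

3.4 days

Day half: max(0, 29.5 − 8.9) × 0.5 = 20.6 × 0.5 = 10.30 DD.
Night half: max(0, 15.0 − 8.9) × 0.5 = 6.1 × 0.5 = 3.05 DD.
Per 24 h: 13.35 DD/day.
Duration = 45 / 13.35 = 3.371 ≈ 3.4 days.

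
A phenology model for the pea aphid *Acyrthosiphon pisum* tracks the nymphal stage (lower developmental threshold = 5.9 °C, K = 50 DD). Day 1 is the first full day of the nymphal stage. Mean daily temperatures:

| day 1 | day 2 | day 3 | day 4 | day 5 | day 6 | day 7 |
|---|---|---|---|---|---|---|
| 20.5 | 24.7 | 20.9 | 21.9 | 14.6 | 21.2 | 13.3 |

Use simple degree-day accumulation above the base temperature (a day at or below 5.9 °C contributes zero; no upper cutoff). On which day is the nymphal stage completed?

Daily DD above 5.9 °C: 14.6, 18.8, 15.0, 16.0, 8.7, 15.3, 7.4.
Cumulative: 14.6, 33.4, 48.4, 64.4, 73.1, 88.4, 95.8.
The total first reaches 50 DD on day 4.

day 4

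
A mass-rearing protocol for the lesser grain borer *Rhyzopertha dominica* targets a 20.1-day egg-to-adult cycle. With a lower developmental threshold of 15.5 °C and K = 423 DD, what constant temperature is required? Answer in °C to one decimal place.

36.5 °C

Required daily accumulation = 423 / 20.1 = 21.045 DD/day.
T = T_base + 21.045 = 15.5 + 21.045 = 36.545 ≈ 36.5 °C.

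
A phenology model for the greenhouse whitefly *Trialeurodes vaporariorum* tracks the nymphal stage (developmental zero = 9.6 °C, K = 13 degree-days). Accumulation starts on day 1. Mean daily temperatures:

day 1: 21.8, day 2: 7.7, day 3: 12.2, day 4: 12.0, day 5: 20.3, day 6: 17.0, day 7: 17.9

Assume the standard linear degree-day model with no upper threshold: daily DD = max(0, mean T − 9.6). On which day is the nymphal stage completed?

Daily DD above 9.6 °C: 12.2, 0.0, 2.6, 2.4, 10.7, 7.4, 8.3.
Cumulative: 12.2, 12.2, 14.8, 17.2, 27.9, 35.3, 43.6.
The total first reaches 13 DD on day 3.

day 3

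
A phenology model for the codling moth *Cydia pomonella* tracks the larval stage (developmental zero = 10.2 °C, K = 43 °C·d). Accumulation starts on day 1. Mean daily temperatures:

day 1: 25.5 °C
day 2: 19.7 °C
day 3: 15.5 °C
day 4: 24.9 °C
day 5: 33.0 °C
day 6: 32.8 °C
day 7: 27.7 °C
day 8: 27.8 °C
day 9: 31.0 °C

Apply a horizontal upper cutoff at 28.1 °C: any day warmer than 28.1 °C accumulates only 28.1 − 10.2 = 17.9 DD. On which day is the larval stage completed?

Daily DD above 10.2 °C (capped at 17.9): 15.3, 9.5, 5.3, 14.7, 17.9, 17.9, 17.5, 17.6, 17.9.
Cumulative: 15.3, 24.8, 30.1, 44.8, 62.7, 80.6, 98.1, 115.7, 133.6.
The total first reaches 43 DD on day 4.

day 4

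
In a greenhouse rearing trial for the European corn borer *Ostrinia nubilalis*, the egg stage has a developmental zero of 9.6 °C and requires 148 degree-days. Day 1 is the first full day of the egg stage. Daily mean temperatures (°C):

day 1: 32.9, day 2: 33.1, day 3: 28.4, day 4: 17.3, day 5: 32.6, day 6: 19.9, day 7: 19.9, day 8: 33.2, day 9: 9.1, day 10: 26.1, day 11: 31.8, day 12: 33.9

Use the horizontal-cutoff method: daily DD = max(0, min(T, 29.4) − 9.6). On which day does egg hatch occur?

Daily DD above 9.6 °C (capped at 19.8): 19.8, 19.8, 18.8, 7.7, 19.8, 10.3, 10.3, 19.8, 0.0, 16.5, 19.8, 19.8.
Cumulative: 19.8, 39.6, 58.4, 66.1, 85.9, 96.2, 106.5, 126.3, 126.3, 142.8, 162.6, 182.4.
The total first reaches 148 DD on day 11.

day 11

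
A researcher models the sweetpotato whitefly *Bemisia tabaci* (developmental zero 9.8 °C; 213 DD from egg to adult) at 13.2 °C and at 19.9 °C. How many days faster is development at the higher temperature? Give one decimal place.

At 13.2 °C: 213 / (13.2 − 9.8) = 213 / 3.4 = 62.647 d.
At 19.9 °C: 213 / (19.9 − 9.8) = 213 / 10.1 = 21.089 d.
Difference = |62.647 − 21.089| = 41.558 ≈ 41.6 days.

41.6 days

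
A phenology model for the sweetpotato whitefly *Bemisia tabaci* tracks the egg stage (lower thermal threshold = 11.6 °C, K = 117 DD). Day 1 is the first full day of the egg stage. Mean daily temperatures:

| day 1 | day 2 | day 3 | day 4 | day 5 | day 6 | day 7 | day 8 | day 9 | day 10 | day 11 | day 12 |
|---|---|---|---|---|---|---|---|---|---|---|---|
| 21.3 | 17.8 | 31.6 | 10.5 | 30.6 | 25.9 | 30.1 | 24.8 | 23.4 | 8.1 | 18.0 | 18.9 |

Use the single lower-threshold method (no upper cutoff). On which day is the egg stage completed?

Daily DD above 11.6 °C: 9.7, 6.2, 20.0, 0.0, 19.0, 14.3, 18.5, 13.2, 11.8, 0.0, 6.4, 7.3.
Cumulative: 9.7, 15.9, 35.9, 35.9, 54.9, 69.2, 87.7, 100.9, 112.7, 112.7, 119.1, 126.4.
The total first reaches 117 DD on day 11.

day 11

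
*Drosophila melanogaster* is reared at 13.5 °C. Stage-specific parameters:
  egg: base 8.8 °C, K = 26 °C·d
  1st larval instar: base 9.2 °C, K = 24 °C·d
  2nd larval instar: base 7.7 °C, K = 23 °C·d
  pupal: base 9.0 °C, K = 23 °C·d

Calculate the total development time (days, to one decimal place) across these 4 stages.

egg: 26 / (13.5 − 8.8) = 26 / 4.7 = 5.532 d.
1st larval instar: 24 / (13.5 − 9.2) = 24 / 4.3 = 5.581 d.
2nd larval instar: 23 / (13.5 − 7.7) = 23 / 5.8 = 3.966 d.
pupal: 23 / (13.5 − 9.0) = 23 / 4.5 = 5.111 d.
Sum = 20.190 ≈ 20.2 days.

20.2 days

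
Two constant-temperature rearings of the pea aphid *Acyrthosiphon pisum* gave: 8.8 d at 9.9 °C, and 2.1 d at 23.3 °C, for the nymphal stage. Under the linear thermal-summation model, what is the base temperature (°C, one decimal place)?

5.7 °C

Under the model K = D·(T − T_b), so D₁·(T₁ − T_b) = D₂·(T₂ − T_b).
8.8·(9.9 − T_b) = 2.1·(23.3 − T_b)
T_b = (8.8·9.9 − 2.1·23.3) / (8.8 − 2.1) = 38.19 / 6.7 = 5.700 °C ≈ 5.7 °C.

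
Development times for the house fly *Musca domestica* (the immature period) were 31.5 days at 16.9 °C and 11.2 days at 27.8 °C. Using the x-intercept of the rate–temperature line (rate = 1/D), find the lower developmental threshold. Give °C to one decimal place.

Equal thermal constants: D₁(T₁ − T_b) = D₂(T₂ − T_b).
31.5·(16.9 − T_b) = 11.2·(27.8 − T_b)
T_b = (31.5·16.9 − 11.2·27.8) / (31.5 − 11.2) = 220.99 / 20.3 = 10.886 °C ≈ 10.9 °C.

10.9 °C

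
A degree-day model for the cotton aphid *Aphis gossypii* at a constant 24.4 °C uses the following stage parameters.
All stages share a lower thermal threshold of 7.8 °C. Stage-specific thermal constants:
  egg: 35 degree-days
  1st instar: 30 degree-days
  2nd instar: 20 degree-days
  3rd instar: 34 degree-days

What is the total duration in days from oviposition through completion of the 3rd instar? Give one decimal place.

7.2 days

Daily accumulation at 24.4 °C = 24.4 − 7.8 = 16.6 DD/day.
Total K = 35 + 30 + 20 + 34 = 119 DD.
Total duration = 119 / 16.6 = 7.169 ≈ 7.2 days.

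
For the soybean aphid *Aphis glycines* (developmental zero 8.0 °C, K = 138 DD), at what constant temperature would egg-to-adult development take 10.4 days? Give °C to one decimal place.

Required daily accumulation = 138 / 10.4 = 13.269 DD/day.
T = T_base + 13.269 = 8.0 + 13.269 = 21.269 ≈ 21.3 °C.

21.3 °C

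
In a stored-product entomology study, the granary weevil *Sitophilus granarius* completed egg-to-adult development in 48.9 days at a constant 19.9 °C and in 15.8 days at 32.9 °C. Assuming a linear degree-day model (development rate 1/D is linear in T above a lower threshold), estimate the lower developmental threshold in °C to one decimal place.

Linear rate model ⇒ the product D·(T − T_b) is constant across temperatures.
48.9·(19.9 − T_b) = 15.8·(32.9 − T_b)
T_b = (48.9·19.9 − 15.8·32.9) / (48.9 − 15.8) = 453.29 / 33.1 = 13.695 °C ≈ 13.7 °C.

13.7 °C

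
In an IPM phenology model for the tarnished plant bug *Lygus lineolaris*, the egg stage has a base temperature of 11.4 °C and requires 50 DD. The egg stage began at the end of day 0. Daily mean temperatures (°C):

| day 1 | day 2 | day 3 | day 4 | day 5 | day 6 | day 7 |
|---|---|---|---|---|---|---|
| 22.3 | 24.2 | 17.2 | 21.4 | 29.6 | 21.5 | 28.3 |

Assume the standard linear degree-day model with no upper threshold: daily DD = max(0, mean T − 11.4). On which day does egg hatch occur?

Daily DD above 11.4 °C: 10.9, 12.8, 5.8, 10.0, 18.2, 10.1, 16.9.
Cumulative: 10.9, 23.7, 29.5, 39.5, 57.7, 67.8, 84.7.
The total first reaches 50 DD on day 5.

day 5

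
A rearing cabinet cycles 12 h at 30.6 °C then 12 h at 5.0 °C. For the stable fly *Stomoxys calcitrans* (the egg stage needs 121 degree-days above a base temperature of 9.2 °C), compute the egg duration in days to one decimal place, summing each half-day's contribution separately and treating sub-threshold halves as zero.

Day half: max(0, 30.6 − 9.2) × 0.5 = 21.4 × 0.5 = 10.70 DD.
Night half: max(0, 5.0 − 9.2) × 0.5 = 0.0 × 0.5 = 0.00 DD.
Per 24 h: 10.70 DD/day.
Duration = 121 / 10.70 = 11.308 ≈ 11.3 days.

11.3 days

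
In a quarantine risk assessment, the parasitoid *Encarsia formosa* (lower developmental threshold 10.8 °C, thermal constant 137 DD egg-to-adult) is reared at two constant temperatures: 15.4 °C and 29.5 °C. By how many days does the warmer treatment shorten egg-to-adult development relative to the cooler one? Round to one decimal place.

22.5 days

At 15.4 °C: 137 / (15.4 − 10.8) = 137 / 4.6 = 29.783 d.
At 29.5 °C: 137 / (29.5 − 10.8) = 137 / 18.7 = 7.326 d.
Difference = |29.783 − 7.326| = 22.456 ≈ 22.5 days.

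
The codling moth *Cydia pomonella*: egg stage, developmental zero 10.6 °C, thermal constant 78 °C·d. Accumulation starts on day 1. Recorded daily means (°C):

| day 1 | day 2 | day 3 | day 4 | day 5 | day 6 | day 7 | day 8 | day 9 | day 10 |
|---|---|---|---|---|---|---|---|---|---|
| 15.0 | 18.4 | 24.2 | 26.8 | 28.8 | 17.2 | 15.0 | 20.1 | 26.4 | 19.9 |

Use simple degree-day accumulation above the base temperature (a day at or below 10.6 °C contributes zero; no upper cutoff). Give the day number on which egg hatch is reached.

day 8

Daily DD above 10.6 °C: 4.4, 7.8, 13.6, 16.2, 18.2, 6.6, 4.4, 9.5, 15.8, 9.3.
Cumulative: 4.4, 12.2, 25.8, 42.0, 60.2, 66.8, 71.2, 80.7, 96.5, 105.8.
The total first reaches 78 DD on day 8.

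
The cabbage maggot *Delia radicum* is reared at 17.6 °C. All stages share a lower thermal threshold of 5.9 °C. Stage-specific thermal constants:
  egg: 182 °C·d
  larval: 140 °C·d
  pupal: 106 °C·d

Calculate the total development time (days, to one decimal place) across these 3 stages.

Daily accumulation at 17.6 °C = 17.6 − 5.9 = 11.7 DD/day.
Total K = 182 + 140 + 106 = 428 DD.
Total duration = 428 / 11.7 = 36.581 ≈ 36.6 days.

36.6 days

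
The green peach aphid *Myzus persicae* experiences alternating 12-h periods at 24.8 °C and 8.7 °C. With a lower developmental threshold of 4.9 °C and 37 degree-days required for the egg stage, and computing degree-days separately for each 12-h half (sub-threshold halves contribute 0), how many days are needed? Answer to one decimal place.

3.1 days

Day half: max(0, 24.8 − 4.9) × 0.5 = 19.9 × 0.5 = 9.95 DD.
Night half: max(0, 8.7 − 4.9) × 0.5 = 3.8 × 0.5 = 1.90 DD.
Per 24 h: 11.85 DD/day.
Duration = 37 / 11.85 = 3.122 ≈ 3.1 days.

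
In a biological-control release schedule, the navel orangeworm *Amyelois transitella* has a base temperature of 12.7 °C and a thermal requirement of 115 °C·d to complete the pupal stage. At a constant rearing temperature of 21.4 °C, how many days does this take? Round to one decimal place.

13.2 days

Daily accumulation = 21.4 − 12.7 = 8.7 DD/day.
Duration = 115 / 8.7 = 13.218 ≈ 13.2 days.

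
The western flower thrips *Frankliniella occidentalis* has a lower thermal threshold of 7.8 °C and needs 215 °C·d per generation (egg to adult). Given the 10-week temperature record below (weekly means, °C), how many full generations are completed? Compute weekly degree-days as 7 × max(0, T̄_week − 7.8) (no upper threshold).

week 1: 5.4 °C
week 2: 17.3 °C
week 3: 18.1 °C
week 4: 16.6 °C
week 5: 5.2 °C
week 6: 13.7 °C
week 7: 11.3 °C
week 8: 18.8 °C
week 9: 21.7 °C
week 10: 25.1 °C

Weekly DD (7 × max(0, T̄ − 7.8)): 0.0, 66.5, 72.1, 61.6, 0.0, 41.3, 24.5, 77.0, 97.3, 121.1.
Season total = 561.4 DD.
Complete generations = ⌊561.4 / 215⌋ = 2.

2 generations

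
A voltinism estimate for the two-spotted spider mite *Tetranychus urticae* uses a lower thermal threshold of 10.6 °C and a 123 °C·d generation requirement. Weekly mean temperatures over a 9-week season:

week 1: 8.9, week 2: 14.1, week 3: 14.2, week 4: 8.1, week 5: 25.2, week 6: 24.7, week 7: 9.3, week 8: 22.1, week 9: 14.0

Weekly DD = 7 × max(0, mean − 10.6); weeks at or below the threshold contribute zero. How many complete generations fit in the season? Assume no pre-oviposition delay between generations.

Weekly DD (7 × max(0, T̄ − 10.6)): 0.0, 24.5, 25.2, 0.0, 102.2, 98.7, 0.0, 80.5, 23.8.
Season total = 354.9 DD.
Complete generations = ⌊354.9 / 123⌋ = 2.

2 generations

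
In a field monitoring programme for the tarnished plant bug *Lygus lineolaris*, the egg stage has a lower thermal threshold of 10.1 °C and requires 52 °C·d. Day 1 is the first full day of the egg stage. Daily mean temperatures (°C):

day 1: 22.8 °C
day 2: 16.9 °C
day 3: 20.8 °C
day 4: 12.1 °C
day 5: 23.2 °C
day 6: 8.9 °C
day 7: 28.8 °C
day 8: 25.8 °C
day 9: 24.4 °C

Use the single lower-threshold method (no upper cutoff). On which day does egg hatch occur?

Daily DD above 10.1 °C: 12.7, 6.8, 10.7, 2.0, 13.1, 0.0, 18.7, 15.7, 14.3.
Cumulative: 12.7, 19.5, 30.2, 32.2, 45.3, 45.3, 64.0, 79.7, 94.0.
The total first reaches 52 DD on day 7.

day 7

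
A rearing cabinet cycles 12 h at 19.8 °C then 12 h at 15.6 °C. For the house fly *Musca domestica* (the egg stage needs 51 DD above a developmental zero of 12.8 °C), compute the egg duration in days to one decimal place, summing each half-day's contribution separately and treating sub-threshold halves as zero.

10.4 days

Day half: max(0, 19.8 − 12.8) × 0.5 = 7.0 × 0.5 = 3.50 DD.
Night half: max(0, 15.6 − 12.8) × 0.5 = 2.8 × 0.5 = 1.40 DD.
Per 24 h: 4.90 DD/day.
Duration = 51 / 4.90 = 10.408 ≈ 10.4 days.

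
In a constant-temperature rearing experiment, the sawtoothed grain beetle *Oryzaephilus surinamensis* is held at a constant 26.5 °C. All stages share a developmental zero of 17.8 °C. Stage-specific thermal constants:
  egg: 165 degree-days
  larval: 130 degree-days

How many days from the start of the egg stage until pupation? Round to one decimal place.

33.9 days

Daily accumulation at 26.5 °C = 26.5 − 17.8 = 8.7 DD/day.
Total K = 165 + 130 = 295 DD.
Total duration = 295 / 8.7 = 33.908 ≈ 33.9 days.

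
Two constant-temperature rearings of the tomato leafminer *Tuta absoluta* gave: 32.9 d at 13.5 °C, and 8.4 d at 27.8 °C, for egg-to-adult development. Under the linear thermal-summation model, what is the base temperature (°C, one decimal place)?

8.6 °C

Under the model K = D·(T − T_b), so D₁·(T₁ − T_b) = D₂·(T₂ − T_b).
32.9·(13.5 − T_b) = 8.4·(27.8 − T_b)
T_b = (32.9·13.5 − 8.4·27.8) / (32.9 − 8.4) = 210.63 / 24.5 = 8.597 °C ≈ 8.6 °C.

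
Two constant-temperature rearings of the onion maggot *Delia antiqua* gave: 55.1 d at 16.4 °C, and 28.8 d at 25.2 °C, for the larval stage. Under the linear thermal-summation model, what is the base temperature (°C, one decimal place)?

Linear rate model ⇒ the product D·(T − T_b) is constant across temperatures.
55.1·(16.4 − T_b) = 28.8·(25.2 − T_b)
T_b = (55.1·16.4 − 28.8·25.2) / (55.1 − 28.8) = 177.88 / 26.3 = 6.763 °C ≈ 6.8 °C.

6.8 °C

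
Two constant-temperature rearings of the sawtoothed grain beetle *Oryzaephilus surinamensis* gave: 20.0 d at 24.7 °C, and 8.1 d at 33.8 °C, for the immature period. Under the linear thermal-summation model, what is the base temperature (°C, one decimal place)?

Equal thermal constants: D₁(T₁ − T_b) = D₂(T₂ − T_b).
20.0·(24.7 − T_b) = 8.1·(33.8 − T_b)
T_b = (20.0·24.7 − 8.1·33.8) / (20.0 − 8.1) = 220.22 / 11.9 = 18.506 °C ≈ 18.5 °C.

18.5 °C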